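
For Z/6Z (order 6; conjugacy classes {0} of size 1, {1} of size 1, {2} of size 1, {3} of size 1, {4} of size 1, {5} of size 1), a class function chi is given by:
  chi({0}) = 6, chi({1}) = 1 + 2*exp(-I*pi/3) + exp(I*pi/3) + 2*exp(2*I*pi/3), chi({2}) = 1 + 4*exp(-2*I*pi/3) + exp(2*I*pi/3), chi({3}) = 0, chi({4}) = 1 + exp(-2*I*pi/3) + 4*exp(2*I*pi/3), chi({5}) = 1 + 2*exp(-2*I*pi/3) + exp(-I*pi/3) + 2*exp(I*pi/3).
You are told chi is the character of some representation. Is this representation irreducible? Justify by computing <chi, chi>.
Not irreducible (reducible): <chi, chi> = 10 > 1.

Argument: <chi, chi> = (1/|G|) sum_C |C| * |chi(C)|^2 = (1/6)[1*|6|^2 + 1*|1 + 2*exp(-I*pi/3) + exp(I*pi/3) + 2*exp(2*I*pi/3)|^2 + 1*|1 + 4*exp(-2*I*pi/3) + exp(2*I*pi/3)|^2 + 1*|0|^2 + 1*|1 + exp(-2*I*pi/3) + 4*exp(2*I*pi/3)|^2 + 1*|1 + 2*exp(-2*I*pi/3) + exp(-I*pi/3) + 2*exp(I*pi/3)|^2]
  = (1/6)[(36) + (3) + (9) + (0) + (9) + (3)] = 60/6 = 10.
(Exp terms are combined using exp(i*s)*conj(exp(i*t)) = exp(i*(s-t)), and sums of them are collapsed using the identity that for every m > 1 the m distinct m-th roots of unity sum to 0, e.g. 1 + exp(2*I*pi/3) + exp(-2*I*pi/3) = 0.)
A character is irreducible iff <chi, chi> = 1, so this representation is reducible.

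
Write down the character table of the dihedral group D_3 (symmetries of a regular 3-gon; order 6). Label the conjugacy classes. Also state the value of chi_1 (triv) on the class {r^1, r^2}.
Conjugacy classes: {e} of size 1, {r^1, r^2} of size 2, {s, sr, ..., sr^2} of size 3.
Character table:
  irrep \ class              {e} (size 1)  {r^1, r^2} (size 2)  {s, sr, ..., sr^2} (size 3)
  chi_1 (triv)               1             1                    1                          
  chi_2 (sign: r->1, s->-1)  1             1                    -1                         
  chi_3 (2d, j=1)            2             -1                   0                          

Spot check: chi_1 (triv) on {r^1, r^2} = 1.

Details: D_3 has order 2*3 = 6 with 3 conjugacy classes, hence 3 irreducibles. Sum of squared dims 1 + 1 + 4 = 6 = |G|. Linear characters come from the abelianisation; the 2-dimensional irreps have character r^k -> 2*cos(2*pi*j*k/3), reflections -> 0.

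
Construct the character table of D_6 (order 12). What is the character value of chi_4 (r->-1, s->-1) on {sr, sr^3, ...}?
Conjugacy classes: {e} of size 1, {r^3} of size 1, {r^1, r^5} of size 2, {r^2, r^4} of size 2, {s, sr^2, ...} of size 3, {sr, sr^3, ...} of size 3.
Character table:
  irrep \ class              {e} (size 1)  {r^3} (size 1)  {r^1, r^5} (size 2)  {r^2, r^4} (size 2)  {s, sr^2, ...} (size 3)  {sr, sr^3, ...} (size 3)
  chi_1 (triv)               1             1               1                    1                    1                        1                       
  chi_2 (sign: r->1, s->-1)  1             1               1                    1                    -1                       -1                      
  chi_3 (r->-1, s->1)        1             -1              -1                   1                    1                        -1                      
  chi_4 (r->-1, s->-1)       1             -1              -1                   1                    -1                       1                       
  chi_5 (2d, j=1)            2             -2              1                    -1                   0                        0                       
  chi_6 (2d, j=2)            2             2               -1                   -1                   0                        0                       

Spot check: chi_4 (r->-1, s->-1) on {sr, sr^3, ...} = 1.

Justification: D_6 has order 2*6 = 12 with 6 conjugacy classes, hence 6 irreducibles. Sum of squared dims 1 + 1 + 1 + 1 + 4 + 4 = 12 = |G|. Linear characters come from the abelianisation; the 2-dimensional irreps have character r^k -> 2*cos(2*pi*j*k/6), reflections -> 0.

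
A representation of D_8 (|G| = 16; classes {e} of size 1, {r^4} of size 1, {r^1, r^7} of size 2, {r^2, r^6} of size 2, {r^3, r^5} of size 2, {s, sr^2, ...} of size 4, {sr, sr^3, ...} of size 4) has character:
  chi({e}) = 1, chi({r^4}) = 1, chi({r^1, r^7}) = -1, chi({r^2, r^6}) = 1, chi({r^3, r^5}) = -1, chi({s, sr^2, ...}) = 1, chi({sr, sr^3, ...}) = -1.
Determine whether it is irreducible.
Irreducible: <chi, chi> = 1.

Why: <chi, chi> = (1/|G|) sum_C |C| * |chi(C)|^2 = (1/16)[1*|1|^2 + 1*|1|^2 + 2*|-1|^2 + 2*|1|^2 + 2*|-1|^2 + 4*|1|^2 + 4*|-1|^2]
  = (1/16)[(1) + (1) + (2) + (2) + (2) + (4) + (4)] = 16/16 = 1.
A character is irreducible iff <chi, chi> = 1, so this representation is irreducible.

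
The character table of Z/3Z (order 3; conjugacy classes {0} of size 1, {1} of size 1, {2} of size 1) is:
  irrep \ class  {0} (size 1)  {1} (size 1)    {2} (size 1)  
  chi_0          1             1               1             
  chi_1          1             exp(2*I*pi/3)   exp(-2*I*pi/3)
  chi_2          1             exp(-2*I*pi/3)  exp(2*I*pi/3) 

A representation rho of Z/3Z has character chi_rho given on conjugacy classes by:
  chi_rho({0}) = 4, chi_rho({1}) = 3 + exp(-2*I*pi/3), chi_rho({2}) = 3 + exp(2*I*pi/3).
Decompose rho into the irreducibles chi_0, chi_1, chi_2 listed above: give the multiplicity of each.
Multiplicities: chi_0: 3, chi_1: 0, chi_2: 1.

Argument: Use <chi_rho, chi> = (1/|G|) sum_C |C| * chi_rho(C) * conj(chi(C)) with |G| = 3 for each irreducible chi in the table:
  <chi_rho, chi_0> = (1/3)[1*(4)*conj(1) + 1*(3 + exp(-2*I*pi/3))*conj(1) + 1*(3 + exp(2*I*pi/3))*conj(1)]
      = (1/3)[(4) + (3 + exp(-2*I*pi/3)) + (3 + exp(2*I*pi/3))] = 9/3 = 3
  <chi_rho, chi_1> = (1/3)[1*(4)*conj(1) + 1*(3 + exp(-2*I*pi/3))*conj(exp(2*I*pi/3)) + 1*(3 + exp(2*I*pi/3))*conj(exp(-2*I*pi/3))]
      = (1/3)[(4) + (3*exp(-2*I*pi/3) + exp(2*I*pi/3)) + (exp(-2*I*pi/3) + 3*exp(2*I*pi/3))] = 0/3 = 0
  <chi_rho, chi_2> = (1/3)[1*(4)*conj(1) + 1*(3 + exp(-2*I*pi/3))*conj(exp(-2*I*pi/3)) + 1*(3 + exp(2*I*pi/3))*conj(exp(2*I*pi/3))]
      = (1/3)[(4) + (1 + 3*exp(2*I*pi/3)) + (1 + 3*exp(-2*I*pi/3))] = 3/3 = 1
(Exp terms are combined using exp(i*s)*conj(exp(i*t)) = exp(i*(s-t)), and sums of them are collapsed using the identity that for every m > 1 the m distinct m-th roots of unity sum to 0, e.g. 1 + exp(2*I*pi/3) + exp(-2*I*pi/3) = 0.)
Dimension check: dim(rho) = sum (mult * dim) = 3*1 + 0*1 + 1*1 = 4 = chi_rho(e) = 4.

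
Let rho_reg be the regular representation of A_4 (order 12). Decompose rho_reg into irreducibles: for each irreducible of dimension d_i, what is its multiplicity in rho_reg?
Each irreducible V_i of dimension d_i appears with multiplicity d_i, i.e. rho_reg = (direct sum over all irreducibles V_i) d_i V_i. The irreducible dimensions for A_4 are 1, 1, 1, 3: 3 irreducibles of dimension 1, each with multiplicity 1; 1 irreducible of dimension 3, with multiplicity 3. Total dimension 3*1*1 + 1*3*3 = 12 = |G|.

Argument: General theorem: in the regular representation of a finite group G, each irreducible appears with multiplicity equal to its dimension. Check: dim(rho_reg) = sum d_i^2 = 1 + 1 + 1 + 9 = 12 = |G|.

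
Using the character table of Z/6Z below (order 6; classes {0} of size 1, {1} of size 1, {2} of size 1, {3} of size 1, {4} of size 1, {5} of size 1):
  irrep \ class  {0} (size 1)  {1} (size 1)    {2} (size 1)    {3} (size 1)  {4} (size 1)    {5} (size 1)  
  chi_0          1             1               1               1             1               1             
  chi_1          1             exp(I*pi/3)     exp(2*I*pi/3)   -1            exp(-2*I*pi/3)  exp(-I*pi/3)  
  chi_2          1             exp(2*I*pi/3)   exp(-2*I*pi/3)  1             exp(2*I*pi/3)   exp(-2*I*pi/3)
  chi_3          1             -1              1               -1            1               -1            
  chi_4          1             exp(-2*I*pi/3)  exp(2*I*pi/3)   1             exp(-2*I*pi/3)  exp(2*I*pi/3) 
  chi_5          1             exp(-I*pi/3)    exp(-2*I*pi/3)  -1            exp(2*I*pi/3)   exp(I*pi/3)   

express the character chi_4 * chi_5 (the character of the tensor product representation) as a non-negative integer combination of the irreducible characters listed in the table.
chi_4 tensor chi_5 = chi_3 (all other irreducibles have multiplicity 0).

Reasoning: The character of a tensor product is the pointwise product (chi_4 * chi_5)(C) = chi_4(C) * chi_5(C):
  {0}: (1)*(1), {1}: (exp(-2*I*pi/3))*(exp(-I*pi/3)), {2}: (exp(2*I*pi/3))*(exp(-2*I*pi/3)), {3}: (1)*(-1), {4}: (exp(-2*I*pi/3))*(exp(2*I*pi/3)), {5}: (exp(2*I*pi/3))*(exp(I*pi/3))
so (chi_4 * chi_5) takes values
  {0} -> 1, {1} -> -1, {2} -> 1, {3} -> -1, {4} -> 1, {5} -> -1.
Now take the inner product of this character with each irreducible chi from the table, <chi_4*chi_5, chi> = (1/6) sum_C |C| (chi_4*chi_5)(C) conj(chi(C)):
  <chi_4*chi_5, chi_0> = (1/6)[1*(1)*conj(1) + 1*(-1)*conj(1) + 1*(1)*conj(1) + 1*(-1)*conj(1) + 1*(1)*conj(1) + 1*(-1)*conj(1)]
      = (1/6)[(1) + (-1) + (1) + (-1) + (1) + (-1)] = 0/6 = 0
  <chi_4*chi_5, chi_1> = (1/6)[1*(1)*conj(1) + 1*(-1)*conj(exp(I*pi/3)) + 1*(1)*conj(exp(2*I*pi/3)) + 1*(-1)*conj(-1) + 1*(1)*conj(exp(-2*I*pi/3)) + 1*(-1)*conj(exp(-I*pi/3))]
      = (1/6)[(1) + (-exp(-I*pi/3)) + (exp(-2*I*pi/3)) + (1) + (exp(2*I*pi/3)) + (-exp(I*pi/3))] = 0/6 = 0
  <chi_4*chi_5, chi_2> = (1/6)[1*(1)*conj(1) + 1*(-1)*conj(exp(2*I*pi/3)) + 1*(1)*conj(exp(-2*I*pi/3)) + 1*(-1)*conj(1) + 1*(1)*conj(exp(2*I*pi/3)) + 1*(-1)*conj(exp(-2*I*pi/3))]
      = (1/6)[(1) + (-exp(-2*I*pi/3)) + (exp(2*I*pi/3)) + (-1) + (exp(-2*I*pi/3)) + (-exp(2*I*pi/3))] = 0/6 = 0
  <chi_4*chi_5, chi_3> = (1/6)[1*(1)*conj(1) + 1*(-1)*conj(-1) + 1*(1)*conj(1) + 1*(-1)*conj(-1) + 1*(1)*conj(1) + 1*(-1)*conj(-1)]
      = (1/6)[(1) + (1) + (1) + (1) + (1) + (1)] = 6/6 = 1
  <chi_4*chi_5, chi_4> = (1/6)[1*(1)*conj(1) + 1*(-1)*conj(exp(-2*I*pi/3)) + 1*(1)*conj(exp(2*I*pi/3)) + 1*(-1)*conj(1) + 1*(1)*conj(exp(-2*I*pi/3)) + 1*(-1)*conj(exp(2*I*pi/3))]
      = (1/6)[(1) + (-exp(2*I*pi/3)) + (exp(-2*I*pi/3)) + (-1) + (exp(2*I*pi/3)) + (-exp(-2*I*pi/3))] = 0/6 = 0
  <chi_4*chi_5, chi_5> = (1/6)[1*(1)*conj(1) + 1*(-1)*conj(exp(-I*pi/3)) + 1*(1)*conj(exp(-2*I*pi/3)) + 1*(-1)*conj(-1) + 1*(1)*conj(exp(2*I*pi/3)) + 1*(-1)*conj(exp(I*pi/3))]
      = (1/6)[(1) + (-exp(I*pi/3)) + (exp(2*I*pi/3)) + (1) + (exp(-2*I*pi/3)) + (-exp(-I*pi/3))] = 0/6 = 0
(Exp terms are combined using exp(i*s)*conj(exp(i*t)) = exp(i*(s-t)), and sums of them are collapsed using the identity that for every m > 1 the m distinct m-th roots of unity sum to 0, e.g. 1 + exp(2*I*pi/3) + exp(-2*I*pi/3) = 0.)
Hence the multiplicities are chi_3: 1. Dimension check: dim(chi_4)*dim(chi_5) = 1*1 = 1 and sum (mult * dim) = 1*1 = 1.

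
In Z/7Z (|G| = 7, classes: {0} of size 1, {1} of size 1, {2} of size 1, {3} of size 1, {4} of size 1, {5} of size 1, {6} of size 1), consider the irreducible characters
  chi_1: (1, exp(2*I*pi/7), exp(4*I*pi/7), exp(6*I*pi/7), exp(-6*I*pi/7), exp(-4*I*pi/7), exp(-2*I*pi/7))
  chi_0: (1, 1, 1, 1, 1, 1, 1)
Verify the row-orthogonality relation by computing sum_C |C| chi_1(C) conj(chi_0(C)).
Sum = 0; so <chi_1, chi_0> = 0 (distinct irreducibles are orthogonal).

Details: Compute term by term over conjugacy classes (|C| * chi_1(C) * conj(chi_0(C))):
  1*(1)*conj(1) + 1*(exp(2*I*pi/7))*conj(1) + 1*(exp(4*I*pi/7))*conj(1) + 1*(exp(6*I*pi/7))*conj(1) + 1*(exp(-6*I*pi/7))*conj(1) + 1*(exp(-4*I*pi/7))*conj(1) + 1*(exp(-2*I*pi/7))*conj(1)
  = (1) + (exp(2*I*pi/7)) + (exp(4*I*pi/7)) + (exp(6*I*pi/7)) + (exp(-6*I*pi/7)) + (exp(-4*I*pi/7)) + (exp(-2*I*pi/7))
  = 0.
(Exp terms are combined using exp(i*s)*conj(exp(i*t)) = exp(i*(s-t)), and sums of them are collapsed using the identity that for every m > 1 the m distinct m-th roots of unity sum to 0, e.g. 1 + exp(2*I*pi/3) + exp(-2*I*pi/3) = 0.)
Dividing by |G| = 7 gives 0/7 = 0, matching the row-orthogonality relation <chi_1, chi_0> = [chi_1 = chi_0].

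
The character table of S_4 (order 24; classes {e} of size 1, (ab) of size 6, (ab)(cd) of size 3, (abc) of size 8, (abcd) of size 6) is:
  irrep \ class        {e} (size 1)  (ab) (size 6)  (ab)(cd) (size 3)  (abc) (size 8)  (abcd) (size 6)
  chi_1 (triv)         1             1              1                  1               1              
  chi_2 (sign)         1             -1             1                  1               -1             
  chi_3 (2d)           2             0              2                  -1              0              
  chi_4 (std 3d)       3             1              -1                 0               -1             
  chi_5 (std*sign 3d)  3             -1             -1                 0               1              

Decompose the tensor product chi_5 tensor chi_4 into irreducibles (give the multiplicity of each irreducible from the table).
chi_5 tensor chi_4 = chi_2 + chi_3 + chi_4 + chi_5 (all other irreducibles have multiplicity 0).

Details: The character of a tensor product is the pointwise product (chi_5 * chi_4)(C) = chi_5(C) * chi_4(C):
  {e}: (3)*(3), (ab): (-1)*(1), (ab)(cd): (-1)*(-1), (abc): (0)*(0), (abcd): (1)*(-1)
so (chi_5 * chi_4) takes values
  {e} -> 9, (ab) -> -1, (ab)(cd) -> 1, (abc) -> 0, (abcd) -> -1.
Now take the inner product of this character with each irreducible chi from the table, <chi_5*chi_4, chi> = (1/24) sum_C |C| (chi_5*chi_4)(C) conj(chi(C)):
  <chi_5*chi_4, chi_1> = (1/24)[1*(9)*conj(1) + 6*(-1)*conj(1) + 3*(1)*conj(1) + 8*(0)*conj(1) + 6*(-1)*conj(1)]
      = (1/24)[(9) + (-6) + (3) + (0) + (-6)] = 0/24 = 0
  <chi_5*chi_4, chi_2> = (1/24)[1*(9)*conj(1) + 6*(-1)*conj(-1) + 3*(1)*conj(1) + 8*(0)*conj(1) + 6*(-1)*conj(-1)]
      = (1/24)[(9) + (6) + (3) + (0) + (6)] = 24/24 = 1
  <chi_5*chi_4, chi_3> = (1/24)[1*(9)*conj(2) + 6*(-1)*conj(0) + 3*(1)*conj(2) + 8*(0)*conj(-1) + 6*(-1)*conj(0)]
      = (1/24)[(18) + (0) + (6) + (0) + (0)] = 24/24 = 1
  <chi_5*chi_4, chi_4> = (1/24)[1*(9)*conj(3) + 6*(-1)*conj(1) + 3*(1)*conj(-1) + 8*(0)*conj(0) + 6*(-1)*conj(-1)]
      = (1/24)[(27) + (-6) + (-3) + (0) + (6)] = 24/24 = 1
  <chi_5*chi_4, chi_5> = (1/24)[1*(9)*conj(3) + 6*(-1)*conj(-1) + 3*(1)*conj(-1) + 8*(0)*conj(0) + 6*(-1)*conj(1)]
      = (1/24)[(27) + (6) + (-3) + (0) + (-6)] = 24/24 = 1
Hence the multiplicities are chi_2: 1, chi_3: 1, chi_4: 1, chi_5: 1. Dimension check: dim(chi_5)*dim(chi_4) = 3*3 = 9 and sum (mult * dim) = 1*1 + 1*2 + 1*3 + 1*3 = 9.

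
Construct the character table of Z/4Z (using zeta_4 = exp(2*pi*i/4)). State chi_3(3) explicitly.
Character table of Z/4Z (irreps indexed chi_0,...,chi_3 with chi_k(m) = zeta_4^(k*m), zeta_4 = exp(2*pi*i/4)):
  irrep \ class  {0} (size 1)  {1} (size 1)  {2} (size 1)  {3} (size 1)
  chi_0          1             1             1             1           
  chi_1          1             I             -1            -I          
  chi_2          1             -1            1             -1          
  chi_3          1             -I            -1            I           

Spot check: chi_3(3) = zeta_4^(3*3) = zeta_4^9 = I.

Working: Z/4Z is abelian, so all 4 irreducible complex representations are 1-dimensional. They are given by chi_k(m) = zeta_4^(k*m) for k = 0,...,3. Row orthogonality: sum_m chi_k(m) conj(chi_l(m)) = 4 * [k = l].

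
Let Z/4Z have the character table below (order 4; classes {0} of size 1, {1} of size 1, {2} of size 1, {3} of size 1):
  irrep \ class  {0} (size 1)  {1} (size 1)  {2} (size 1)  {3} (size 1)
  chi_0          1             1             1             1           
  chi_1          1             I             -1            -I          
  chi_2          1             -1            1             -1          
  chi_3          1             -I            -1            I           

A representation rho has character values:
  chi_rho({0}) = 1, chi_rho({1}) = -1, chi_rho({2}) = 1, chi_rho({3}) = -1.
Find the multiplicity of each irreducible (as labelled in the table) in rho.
Multiplicities: chi_0: 0, chi_1: 0, chi_2: 1, chi_3: 0.

Solution. Use <chi_rho, chi> = (1/|G|) sum_C |C| * chi_rho(C) * conj(chi(C)) with |G| = 4 for each irreducible chi in the table:
  <chi_rho, chi_0> = (1/4)[1*(1)*conj(1) + 1*(-1)*conj(1) + 1*(1)*conj(1) + 1*(-1)*conj(1)]
      = (1/4)[(1) + (-1) + (1) + (-1)] = 0/4 = 0
  <chi_rho, chi_1> = (1/4)[1*(1)*conj(1) + 1*(-1)*conj(I) + 1*(1)*conj(-1) + 1*(-1)*conj(-I)]
      = (1/4)[(1) + (I) + (-1) + (-I)] = 0/4 = 0
  <chi_rho, chi_2> = (1/4)[1*(1)*conj(1) + 1*(-1)*conj(-1) + 1*(1)*conj(1) + 1*(-1)*conj(-1)]
      = (1/4)[(1) + (1) + (1) + (1)] = 4/4 = 1
  <chi_rho, chi_3> = (1/4)[1*(1)*conj(1) + 1*(-1)*conj(-I) + 1*(1)*conj(-1) + 1*(-1)*conj(I)]
      = (1/4)[(1) + (-I) + (-1) + (I)] = 0/4 = 0
(Exp terms are combined using exp(i*s)*conj(exp(i*t)) = exp(i*(s-t)), and sums of them are collapsed using the identity that for every m > 1 the m distinct m-th roots of unity sum to 0, e.g. 1 + exp(2*I*pi/3) + exp(-2*I*pi/3) = 0.)
Dimension check: dim(rho) = sum (mult * dim) = 0*1 + 0*1 + 1*1 + 0*1 = 1 = chi_rho(e) = 1.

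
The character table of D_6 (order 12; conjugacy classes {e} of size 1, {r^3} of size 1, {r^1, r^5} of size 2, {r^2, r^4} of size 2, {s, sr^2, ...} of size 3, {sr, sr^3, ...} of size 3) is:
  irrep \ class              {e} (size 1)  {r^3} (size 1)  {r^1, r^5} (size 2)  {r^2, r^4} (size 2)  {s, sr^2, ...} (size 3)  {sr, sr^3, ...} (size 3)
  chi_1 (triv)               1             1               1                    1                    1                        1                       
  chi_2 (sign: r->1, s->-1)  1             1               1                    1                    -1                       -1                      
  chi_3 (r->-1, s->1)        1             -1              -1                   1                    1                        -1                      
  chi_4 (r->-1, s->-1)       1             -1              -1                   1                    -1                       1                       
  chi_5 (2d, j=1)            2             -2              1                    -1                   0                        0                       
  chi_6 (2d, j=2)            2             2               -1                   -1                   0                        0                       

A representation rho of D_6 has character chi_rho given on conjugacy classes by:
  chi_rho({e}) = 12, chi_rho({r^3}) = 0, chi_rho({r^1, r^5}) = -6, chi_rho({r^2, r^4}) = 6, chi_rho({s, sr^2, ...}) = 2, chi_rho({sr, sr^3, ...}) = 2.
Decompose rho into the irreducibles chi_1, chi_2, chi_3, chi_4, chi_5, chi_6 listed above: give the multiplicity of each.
Multiplicities: chi_1: 2, chi_2: 0, chi_3: 3, chi_4: 3, chi_5: 0, chi_6: 2.

Details: Use <chi_rho, chi> = (1/|G|) sum_C |C| * chi_rho(C) * conj(chi(C)) with |G| = 12 for each irreducible chi in the table:
  <chi_rho, chi_1> = (1/12)[1*(12)*conj(1) + 1*(0)*conj(1) + 2*(-6)*conj(1) + 2*(6)*conj(1) + 3*(2)*conj(1) + 3*(2)*conj(1)]
      = (1/12)[(12) + (0) + (-12) + (12) + (6) + (6)] = 24/12 = 2
  <chi_rho, chi_2> = (1/12)[1*(12)*conj(1) + 1*(0)*conj(1) + 2*(-6)*conj(1) + 2*(6)*conj(1) + 3*(2)*conj(-1) + 3*(2)*conj(-1)]
      = (1/12)[(12) + (0) + (-12) + (12) + (-6) + (-6)] = 0/12 = 0
  <chi_rho, chi_3> = (1/12)[1*(12)*conj(1) + 1*(0)*conj(-1) + 2*(-6)*conj(-1) + 2*(6)*conj(1) + 3*(2)*conj(1) + 3*(2)*conj(-1)]
      = (1/12)[(12) + (0) + (12) + (12) + (6) + (-6)] = 36/12 = 3
  <chi_rho, chi_4> = (1/12)[1*(12)*conj(1) + 1*(0)*conj(-1) + 2*(-6)*conj(-1) + 2*(6)*conj(1) + 3*(2)*conj(-1) + 3*(2)*conj(1)]
      = (1/12)[(12) + (0) + (12) + (12) + (-6) + (6)] = 36/12 = 3
  <chi_rho, chi_5> = (1/12)[1*(12)*conj(2) + 1*(0)*conj(-2) + 2*(-6)*conj(1) + 2*(6)*conj(-1) + 3*(2)*conj(0) + 3*(2)*conj(0)]
      = (1/12)[(24) + (0) + (-12) + (-12) + (0) + (0)] = 0/12 = 0
  <chi_rho, chi_6> = (1/12)[1*(12)*conj(2) + 1*(0)*conj(2) + 2*(-6)*conj(-1) + 2*(6)*conj(-1) + 3*(2)*conj(0) + 3*(2)*conj(0)]
      = (1/12)[(24) + (0) + (12) + (-12) + (0) + (0)] = 24/12 = 2
Dimension check: dim(rho) = sum (mult * dim) = 2*1 + 0*1 + 3*1 + 3*1 + 0*2 + 2*2 = 12 = chi_rho(e) = 12.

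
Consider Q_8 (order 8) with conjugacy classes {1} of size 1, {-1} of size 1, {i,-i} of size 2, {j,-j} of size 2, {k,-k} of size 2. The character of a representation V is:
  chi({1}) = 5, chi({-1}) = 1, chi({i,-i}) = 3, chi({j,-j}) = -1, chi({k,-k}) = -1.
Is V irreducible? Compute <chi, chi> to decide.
Not irreducible (reducible): <chi, chi> = 6 > 1.

Justification: <chi, chi> = (1/|G|) sum_C |C| * |chi(C)|^2 = (1/8)[1*|5|^2 + 1*|1|^2 + 2*|3|^2 + 2*|-1|^2 + 2*|-1|^2]
  = (1/8)[(25) + (1) + (18) + (2) + (2)] = 48/8 = 6.
A character is irreducible iff <chi, chi> = 1, so this representation is reducible.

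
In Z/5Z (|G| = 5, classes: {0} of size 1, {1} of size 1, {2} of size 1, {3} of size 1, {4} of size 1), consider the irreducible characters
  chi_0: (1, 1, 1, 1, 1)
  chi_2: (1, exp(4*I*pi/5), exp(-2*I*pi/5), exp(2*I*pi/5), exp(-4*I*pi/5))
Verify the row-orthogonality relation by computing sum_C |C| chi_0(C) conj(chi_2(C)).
Sum = 0; so <chi_0, chi_2> = 0 (distinct irreducibles are orthogonal).

Proof sketch: Compute term by term over conjugacy classes (|C| * chi_0(C) * conj(chi_2(C))):
  1*(1)*conj(1) + 1*(1)*conj(exp(4*I*pi/5)) + 1*(1)*conj(exp(-2*I*pi/5)) + 1*(1)*conj(exp(2*I*pi/5)) + 1*(1)*conj(exp(-4*I*pi/5))
  = (1) + (exp(-4*I*pi/5)) + (exp(2*I*pi/5)) + (exp(-2*I*pi/5)) + (exp(4*I*pi/5))
  = 0.
(Exp terms are combined using exp(i*s)*conj(exp(i*t)) = exp(i*(s-t)), and sums of them are collapsed using the identity that for every m > 1 the m distinct m-th roots of unity sum to 0, e.g. 1 + exp(2*I*pi/3) + exp(-2*I*pi/3) = 0.)
Dividing by |G| = 5 gives 0/5 = 0, matching the row-orthogonality relation <chi_0, chi_2> = [chi_0 = chi_2].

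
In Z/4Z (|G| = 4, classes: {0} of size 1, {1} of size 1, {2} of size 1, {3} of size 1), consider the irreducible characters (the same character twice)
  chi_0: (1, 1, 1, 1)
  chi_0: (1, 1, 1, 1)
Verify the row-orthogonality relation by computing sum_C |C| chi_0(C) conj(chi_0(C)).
Sum = 4 = |G| = 4; so <chi_0, chi_0> = 1 (norm-1 confirms irreducibility).

Proof sketch: Compute term by term over conjugacy classes (|C| * chi_0(C) * conj(chi_0(C))):
  1*(1)*conj(1) + 1*(1)*conj(1) + 1*(1)*conj(1) + 1*(1)*conj(1)
  = (1) + (1) + (1) + (1)
  = 4.
(Exp terms are combined using exp(i*s)*conj(exp(i*t)) = exp(i*(s-t)), and sums of them are collapsed using the identity that for every m > 1 the m distinct m-th roots of unity sum to 0, e.g. 1 + exp(2*I*pi/3) + exp(-2*I*pi/3) = 0.)
Dividing by |G| = 4 gives 4/4 = 1, matching the row-orthogonality relation <chi_0, chi_0> = [chi_0 = chi_0].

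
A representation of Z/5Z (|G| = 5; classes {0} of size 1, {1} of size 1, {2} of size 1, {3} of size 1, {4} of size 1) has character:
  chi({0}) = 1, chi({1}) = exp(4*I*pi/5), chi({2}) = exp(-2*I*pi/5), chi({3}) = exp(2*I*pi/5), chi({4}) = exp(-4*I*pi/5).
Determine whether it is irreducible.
Irreducible: <chi, chi> = 1.

Why: <chi, chi> = (1/|G|) sum_C |C| * |chi(C)|^2 = (1/5)[1*|1|^2 + 1*|exp(4*I*pi/5)|^2 + 1*|exp(-2*I*pi/5)|^2 + 1*|exp(2*I*pi/5)|^2 + 1*|exp(-4*I*pi/5)|^2]
  = (1/5)[(1) + (1) + (1) + (1) + (1)] = 5/5 = 1.
(Exp terms are combined using exp(i*s)*conj(exp(i*t)) = exp(i*(s-t)), and sums of them are collapsed using the identity that for every m > 1 the m distinct m-th roots of unity sum to 0, e.g. 1 + exp(2*I*pi/3) + exp(-2*I*pi/3) = 0.)
A character is irreducible iff <chi, chi> = 1, so this representation is irreducible.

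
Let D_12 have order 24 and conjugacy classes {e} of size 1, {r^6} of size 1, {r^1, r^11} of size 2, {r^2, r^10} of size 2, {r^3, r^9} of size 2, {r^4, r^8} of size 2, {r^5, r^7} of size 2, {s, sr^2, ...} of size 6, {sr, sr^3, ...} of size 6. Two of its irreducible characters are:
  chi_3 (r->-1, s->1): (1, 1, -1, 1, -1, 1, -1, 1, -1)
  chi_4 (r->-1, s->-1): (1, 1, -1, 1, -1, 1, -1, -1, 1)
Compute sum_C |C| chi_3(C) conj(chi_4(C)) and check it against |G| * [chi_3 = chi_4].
Sum = 0; so <chi_3, chi_4> = 0 (distinct irreducibles are orthogonal).

Explanation: Compute term by term over conjugacy classes (|C| * chi_3(C) * conj(chi_4(C))):
  1*(1)*conj(1) + 1*(1)*conj(1) + 2*(-1)*conj(-1) + 2*(1)*conj(1) + 2*(-1)*conj(-1) + 2*(1)*conj(1) + 2*(-1)*conj(-1) + 6*(1)*conj(-1) + 6*(-1)*conj(1)
  = (1) + (1) + (2) + (2) + (2) + (2) + (2) + (-6) + (-6)
  = 0.
Dividing by |G| = 24 gives 0/24 = 0, matching the row-orthogonality relation <chi_3, chi_4> = [chi_3 = chi_4].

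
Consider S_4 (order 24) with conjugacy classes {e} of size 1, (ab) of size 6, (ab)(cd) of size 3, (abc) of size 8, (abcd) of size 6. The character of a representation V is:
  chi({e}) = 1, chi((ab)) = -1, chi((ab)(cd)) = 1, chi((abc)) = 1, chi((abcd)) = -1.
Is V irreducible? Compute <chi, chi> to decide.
Irreducible: <chi, chi> = 1.

Proof sketch: <chi, chi> = (1/|G|) sum_C |C| * |chi(C)|^2 = (1/24)[1*|1|^2 + 6*|-1|^2 + 3*|1|^2 + 8*|1|^2 + 6*|-1|^2]
  = (1/24)[(1) + (6) + (3) + (8) + (6)] = 24/24 = 1.
A character is irreducible iff <chi, chi> = 1, so this representation is irreducible.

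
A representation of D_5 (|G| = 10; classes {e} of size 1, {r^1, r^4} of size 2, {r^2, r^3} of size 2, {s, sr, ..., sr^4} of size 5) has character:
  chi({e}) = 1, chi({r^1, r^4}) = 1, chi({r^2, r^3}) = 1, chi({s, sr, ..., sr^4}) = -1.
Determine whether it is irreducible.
Irreducible: <chi, chi> = 1.

Justification: <chi, chi> = (1/|G|) sum_C |C| * |chi(C)|^2 = (1/10)[1*|1|^2 + 2*|1|^2 + 2*|1|^2 + 5*|-1|^2]
  = (1/10)[(1) + (2) + (2) + (5)] = 10/10 = 1.
A character is irreducible iff <chi, chi> = 1, so this representation is irreducible.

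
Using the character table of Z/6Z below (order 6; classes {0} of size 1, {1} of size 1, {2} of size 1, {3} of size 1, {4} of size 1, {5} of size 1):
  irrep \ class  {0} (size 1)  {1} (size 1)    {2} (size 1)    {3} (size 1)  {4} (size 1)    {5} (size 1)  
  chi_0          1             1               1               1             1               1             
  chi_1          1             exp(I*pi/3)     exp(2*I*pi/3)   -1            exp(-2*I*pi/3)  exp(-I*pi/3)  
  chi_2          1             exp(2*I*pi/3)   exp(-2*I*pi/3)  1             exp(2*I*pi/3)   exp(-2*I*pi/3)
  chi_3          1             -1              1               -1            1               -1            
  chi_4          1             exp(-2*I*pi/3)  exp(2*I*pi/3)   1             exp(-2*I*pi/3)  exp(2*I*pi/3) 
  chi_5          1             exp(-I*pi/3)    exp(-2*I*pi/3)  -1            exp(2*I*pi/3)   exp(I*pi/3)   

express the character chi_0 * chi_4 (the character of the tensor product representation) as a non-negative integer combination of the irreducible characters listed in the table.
chi_0 tensor chi_4 = chi_4 (all other irreducibles have multiplicity 0).

Justification: The character of a tensor product is the pointwise product (chi_0 * chi_4)(C) = chi_0(C) * chi_4(C):
  {0}: (1)*(1), {1}: (1)*(exp(-2*I*pi/3)), {2}: (1)*(exp(2*I*pi/3)), {3}: (1)*(1), {4}: (1)*(exp(-2*I*pi/3)), {5}: (1)*(exp(2*I*pi/3))
so (chi_0 * chi_4) takes values
  {0} -> 1, {1} -> exp(-2*I*pi/3), {2} -> exp(2*I*pi/3), {3} -> 1, {4} -> exp(-2*I*pi/3), {5} -> exp(2*I*pi/3).
Now take the inner product of this character with each irreducible chi from the table, <chi_0*chi_4, chi> = (1/6) sum_C |C| (chi_0*chi_4)(C) conj(chi(C)):
  <chi_0*chi_4, chi_0> = (1/6)[1*(1)*conj(1) + 1*(exp(-2*I*pi/3))*conj(1) + 1*(exp(2*I*pi/3))*conj(1) + 1*(1)*conj(1) + 1*(exp(-2*I*pi/3))*conj(1) + 1*(exp(2*I*pi/3))*conj(1)]
      = (1/6)[(1) + (exp(-2*I*pi/3)) + (exp(2*I*pi/3)) + (1) + (exp(-2*I*pi/3)) + (exp(2*I*pi/3))] = 0/6 = 0
  <chi_0*chi_4, chi_1> = (1/6)[1*(1)*conj(1) + 1*(exp(-2*I*pi/3))*conj(exp(I*pi/3)) + 1*(exp(2*I*pi/3))*conj(exp(2*I*pi/3)) + 1*(1)*conj(-1) + 1*(exp(-2*I*pi/3))*conj(exp(-2*I*pi/3)) + 1*(exp(2*I*pi/3))*conj(exp(-I*pi/3))]
      = (1/6)[(1) + (-1) + (1) + (-1) + (1) + (-1)] = 0/6 = 0
  <chi_0*chi_4, chi_2> = (1/6)[1*(1)*conj(1) + 1*(exp(-2*I*pi/3))*conj(exp(2*I*pi/3)) + 1*(exp(2*I*pi/3))*conj(exp(-2*I*pi/3)) + 1*(1)*conj(1) + 1*(exp(-2*I*pi/3))*conj(exp(2*I*pi/3)) + 1*(exp(2*I*pi/3))*conj(exp(-2*I*pi/3))]
      = (1/6)[(1) + (exp(2*I*pi/3)) + (exp(-2*I*pi/3)) + (1) + (exp(2*I*pi/3)) + (exp(-2*I*pi/3))] = 0/6 = 0
  <chi_0*chi_4, chi_3> = (1/6)[1*(1)*conj(1) + 1*(exp(-2*I*pi/3))*conj(-1) + 1*(exp(2*I*pi/3))*conj(1) + 1*(1)*conj(-1) + 1*(exp(-2*I*pi/3))*conj(1) + 1*(exp(2*I*pi/3))*conj(-1)]
      = (1/6)[(1) + (-exp(-2*I*pi/3)) + (exp(2*I*pi/3)) + (-1) + (exp(-2*I*pi/3)) + (-exp(2*I*pi/3))] = 0/6 = 0
  <chi_0*chi_4, chi_4> = (1/6)[1*(1)*conj(1) + 1*(exp(-2*I*pi/3))*conj(exp(-2*I*pi/3)) + 1*(exp(2*I*pi/3))*conj(exp(2*I*pi/3)) + 1*(1)*conj(1) + 1*(exp(-2*I*pi/3))*conj(exp(-2*I*pi/3)) + 1*(exp(2*I*pi/3))*conj(exp(2*I*pi/3))]
      = (1/6)[(1) + (1) + (1) + (1) + (1) + (1)] = 6/6 = 1
  <chi_0*chi_4, chi_5> = (1/6)[1*(1)*conj(1) + 1*(exp(-2*I*pi/3))*conj(exp(-I*pi/3)) + 1*(exp(2*I*pi/3))*conj(exp(-2*I*pi/3)) + 1*(1)*conj(-1) + 1*(exp(-2*I*pi/3))*conj(exp(2*I*pi/3)) + 1*(exp(2*I*pi/3))*conj(exp(I*pi/3))]
      = (1/6)[(1) + (exp(-I*pi/3)) + (exp(-2*I*pi/3)) + (-1) + (exp(2*I*pi/3)) + (exp(I*pi/3))] = 0/6 = 0
(Exp terms are combined using exp(i*s)*conj(exp(i*t)) = exp(i*(s-t)), and sums of them are collapsed using the identity that for every m > 1 the m distinct m-th roots of unity sum to 0, e.g. 1 + exp(2*I*pi/3) + exp(-2*I*pi/3) = 0.)
Hence the multiplicities are chi_4: 1. Dimension check: dim(chi_0)*dim(chi_4) = 1*1 = 1 and sum (mult * dim) = 1*1 = 1.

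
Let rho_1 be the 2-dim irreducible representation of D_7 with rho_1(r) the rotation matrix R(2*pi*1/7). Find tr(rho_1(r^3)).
chi_{rho_1}(r^3) = 2*cos(2*pi*1*3/7) = -2*cos(pi/7)

Solution. rho_1(r^3) is rotation by angle 2*pi*1*3/7, whose trace is 2*cos(2*pi*1*3/7) = -2*cos(pi/7).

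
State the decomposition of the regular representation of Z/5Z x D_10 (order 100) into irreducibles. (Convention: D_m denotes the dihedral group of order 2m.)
Each irreducible V_i of dimension d_i appears with multiplicity d_i, i.e. rho_reg = (direct sum over all irreducibles V_i) d_i V_i. The irreducible dimensions for Z/5Z x D_10 are 1, 1, 1, 1, 1, 1, 1, 1, 1, 1, 1, 1, 1, 1, 1, 1, 1, 1, 1, 1, 2, 2, 2, 2, 2, 2, 2, 2, 2, 2, 2, 2, 2, 2, 2, 2, 2, 2, 2, 2: 20 irreducibles of dimension 1, each with multiplicity 1; 20 irreducibles of dimension 2, each with multiplicity 2. Total dimension 20*1*1 + 20*2*2 = 100 = |G|.

Argument: General theorem: in the regular representation of a finite group G, each irreducible appears with multiplicity equal to its dimension. Check: dim(rho_reg) = sum d_i^2 = 1 + 1 + 1 + 1 + 1 + 1 + 1 + 1 + 1 + 1 + 1 + 1 + 1 + 1 + 1 + 1 + 1 + 1 + 1 + 1 + 4 + 4 + 4 + 4 + 4 + 4 + 4 + 4 + 4 + 4 + 4 + 4 + 4 + 4 + 4 + 4 + 4 + 4 + 4 + 4 = 100 = |G|.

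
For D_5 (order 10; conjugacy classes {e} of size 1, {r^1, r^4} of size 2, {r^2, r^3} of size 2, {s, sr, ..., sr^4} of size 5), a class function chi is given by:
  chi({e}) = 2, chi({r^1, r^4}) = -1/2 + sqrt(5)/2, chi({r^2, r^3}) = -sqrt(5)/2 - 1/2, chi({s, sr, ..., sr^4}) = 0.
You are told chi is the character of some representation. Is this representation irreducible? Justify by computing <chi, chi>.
Irreducible: <chi, chi> = 1.

Why: <chi, chi> = (1/|G|) sum_C |C| * |chi(C)|^2 = (1/10)[1*|2|^2 + 2*|-1/2 + sqrt(5)/2|^2 + 2*|-sqrt(5)/2 - 1/2|^2 + 5*|0|^2]
  = (1/10)[(4) + (3 - sqrt(5)) + (sqrt(5) + 3) + (0)] = 10/10 = 1.
A character is irreducible iff <chi, chi> = 1, so this representation is irreducible.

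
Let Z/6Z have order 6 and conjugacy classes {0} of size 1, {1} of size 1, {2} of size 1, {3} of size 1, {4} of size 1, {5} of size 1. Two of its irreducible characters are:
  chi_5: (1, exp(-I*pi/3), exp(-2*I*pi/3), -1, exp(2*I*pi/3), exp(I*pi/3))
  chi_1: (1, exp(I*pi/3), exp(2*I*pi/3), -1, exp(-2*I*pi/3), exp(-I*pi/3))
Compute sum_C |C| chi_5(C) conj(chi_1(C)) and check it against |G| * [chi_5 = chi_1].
Sum = 0; so <chi_5, chi_1> = 0 (distinct irreducibles are orthogonal).

Explanation: Compute term by term over conjugacy classes (|C| * chi_5(C) * conj(chi_1(C))):
  1*(1)*conj(1) + 1*(exp(-I*pi/3))*conj(exp(I*pi/3)) + 1*(exp(-2*I*pi/3))*conj(exp(2*I*pi/3)) + 1*(-1)*conj(-1) + 1*(exp(2*I*pi/3))*conj(exp(-2*I*pi/3)) + 1*(exp(I*pi/3))*conj(exp(-I*pi/3))
  = (1) + (exp(-2*I*pi/3)) + (exp(2*I*pi/3)) + (1) + (exp(-2*I*pi/3)) + (exp(2*I*pi/3))
  = 0.
(Exp terms are combined using exp(i*s)*conj(exp(i*t)) = exp(i*(s-t)), and sums of them are collapsed using the identity that for every m > 1 the m distinct m-th roots of unity sum to 0, e.g. 1 + exp(2*I*pi/3) + exp(-2*I*pi/3) = 0.)
Dividing by |G| = 6 gives 0/6 = 0, matching the row-orthogonality relation <chi_5, chi_1> = [chi_5 = chi_1].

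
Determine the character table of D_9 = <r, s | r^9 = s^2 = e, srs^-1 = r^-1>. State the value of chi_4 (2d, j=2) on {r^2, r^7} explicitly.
Conjugacy classes: {e} of size 1, {r^1, r^8} of size 2, {r^2, r^7} of size 2, {r^3, r^6} of size 2, {r^4, r^5} of size 2, {s, sr, ..., sr^8} of size 9.
Character table:
  irrep \ class              {e} (size 1)  {r^1, r^8} (size 2)  {r^2, r^7} (size 2)  {r^3, r^6} (size 2)  {r^4, r^5} (size 2)  {s, sr, ..., sr^8} (size 9)
  chi_1 (triv)               1             1                    1                    1                    1                    1                          
  chi_2 (sign: r->1, s->-1)  1             1                    1                    1                    1                    -1                         
  chi_3 (2d, j=1)            2             2*cos(2*pi/9)        2*cos(4*pi/9)        -1                   -2*cos(pi/9)         0                          
  chi_4 (2d, j=2)            2             2*cos(4*pi/9)        -2*cos(pi/9)         -1                   2*cos(2*pi/9)        0                          
  chi_5 (2d, j=3)            2             -1                   -1                   2                    -1                   0                          
  chi_6 (2d, j=4)            2             -2*cos(pi/9)         2*cos(2*pi/9)        -1                   2*cos(4*pi/9)        0                          

Spot check: chi_4 (2d, j=2) on {r^2, r^7} = -2*cos(pi/9).

Reasoning: D_9 has order 2*9 = 18 with 6 conjugacy classes, hence 6 irreducibles. Sum of squared dims 1 + 1 + 4 + 4 + 4 + 4 = 18 = |G|. Linear characters come from the abelianisation; the 2-dimensional irreps have character r^k -> 2*cos(2*pi*j*k/9), reflections -> 0.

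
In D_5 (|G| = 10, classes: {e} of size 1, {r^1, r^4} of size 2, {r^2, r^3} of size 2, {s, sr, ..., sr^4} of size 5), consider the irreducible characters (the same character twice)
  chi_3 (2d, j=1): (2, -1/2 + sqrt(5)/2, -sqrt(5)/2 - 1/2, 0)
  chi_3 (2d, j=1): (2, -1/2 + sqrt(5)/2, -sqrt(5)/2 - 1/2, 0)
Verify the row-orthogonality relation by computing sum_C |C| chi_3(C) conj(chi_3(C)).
Sum = 10 = |G| = 10; so <chi_3, chi_3> = 1 (norm-1 confirms irreducibility).

Solution. Compute term by term over conjugacy classes (|C| * chi_3(C) * conj(chi_3(C))):
  1*(2)*conj(2) + 2*(-1/2 + sqrt(5)/2)*conj(-1/2 + sqrt(5)/2) + 2*(-sqrt(5)/2 - 1/2)*conj(-sqrt(5)/2 - 1/2) + 5*(0)*conj(0)
  = (4) + (3 - sqrt(5)) + (sqrt(5) + 3) + (0)
  = 10.
Dividing by |G| = 10 gives 10/10 = 1, matching the row-orthogonality relation <chi_3, chi_3> = [chi_3 = chi_3].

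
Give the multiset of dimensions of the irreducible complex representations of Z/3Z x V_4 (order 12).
Dimensions: 1, 1, 1, 1, 1, 1, 1, 1, 1, 1, 1, 1

Solution. There are 12 irreducibles (= number of conjugacy classes). Their dimensions d_i satisfy sum d_i^2 = |G| = 12: 1 + 1 + 1 + 1 + 1 + 1 + 1 + 1 + 1 + 1 + 1 + 1 = 12. (For the product with Z/3Z: each of the 3 1-dim characters of Z/3Z tensors with each irrep of V_4, giving 3 copies of each V_4-dimension.)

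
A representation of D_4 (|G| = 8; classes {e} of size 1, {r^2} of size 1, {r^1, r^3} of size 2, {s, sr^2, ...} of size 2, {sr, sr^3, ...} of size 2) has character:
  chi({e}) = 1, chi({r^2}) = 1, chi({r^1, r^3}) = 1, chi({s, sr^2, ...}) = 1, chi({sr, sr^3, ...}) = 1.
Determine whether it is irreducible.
Irreducible: <chi, chi> = 1.

Working: <chi, chi> = (1/|G|) sum_C |C| * |chi(C)|^2 = (1/8)[1*|1|^2 + 1*|1|^2 + 2*|1|^2 + 2*|1|^2 + 2*|1|^2]
  = (1/8)[(1) + (1) + (2) + (2) + (2)] = 8/8 = 1.
A character is irreducible iff <chi, chi> = 1, so this representation is irreducible.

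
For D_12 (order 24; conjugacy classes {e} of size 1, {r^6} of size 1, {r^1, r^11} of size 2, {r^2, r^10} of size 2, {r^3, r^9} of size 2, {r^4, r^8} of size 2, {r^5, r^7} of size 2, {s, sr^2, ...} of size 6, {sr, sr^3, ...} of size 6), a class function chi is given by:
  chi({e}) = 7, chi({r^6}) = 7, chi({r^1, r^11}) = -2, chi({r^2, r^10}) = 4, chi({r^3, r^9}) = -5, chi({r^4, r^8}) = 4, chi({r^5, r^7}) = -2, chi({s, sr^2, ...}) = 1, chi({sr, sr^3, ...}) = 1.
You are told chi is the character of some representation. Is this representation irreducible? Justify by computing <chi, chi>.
Not irreducible (reducible): <chi, chi> = 10 > 1.

Why: <chi, chi> = (1/|G|) sum_C |C| * |chi(C)|^2 = (1/24)[1*|7|^2 + 1*|7|^2 + 2*|-2|^2 + 2*|4|^2 + 2*|-5|^2 + 2*|4|^2 + 2*|-2|^2 + 6*|1|^2 + 6*|1|^2]
  = (1/24)[(49) + (49) + (8) + (32) + (50) + (32) + (8) + (6) + (6)] = 240/24 = 10.
A character is irreducible iff <chi, chi> = 1, so this representation is reducible.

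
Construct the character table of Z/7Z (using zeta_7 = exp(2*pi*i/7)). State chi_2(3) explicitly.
Character table of Z/7Z (irreps indexed chi_0,...,chi_6 with chi_k(m) = zeta_7^(k*m), zeta_7 = exp(2*pi*i/7)):
  irrep \ class  {0} (size 1)  {1} (size 1)    {2} (size 1)    {3} (size 1)    {4} (size 1)    {5} (size 1)    {6} (size 1)  
  chi_0          1             1               1               1               1               1               1             
  chi_1          1             exp(2*I*pi/7)   exp(4*I*pi/7)   exp(6*I*pi/7)   exp(-6*I*pi/7)  exp(-4*I*pi/7)  exp(-2*I*pi/7)
  chi_2          1             exp(4*I*pi/7)   exp(-6*I*pi/7)  exp(-2*I*pi/7)  exp(2*I*pi/7)   exp(6*I*pi/7)   exp(-4*I*pi/7)
  chi_3          1             exp(6*I*pi/7)   exp(-2*I*pi/7)  exp(4*I*pi/7)   exp(-4*I*pi/7)  exp(2*I*pi/7)   exp(-6*I*pi/7)
  chi_4          1             exp(-6*I*pi/7)  exp(2*I*pi/7)   exp(-4*I*pi/7)  exp(4*I*pi/7)   exp(-2*I*pi/7)  exp(6*I*pi/7) 
  chi_5          1             exp(-4*I*pi/7)  exp(6*I*pi/7)   exp(2*I*pi/7)   exp(-2*I*pi/7)  exp(-6*I*pi/7)  exp(4*I*pi/7) 
  chi_6          1             exp(-2*I*pi/7)  exp(-4*I*pi/7)  exp(-6*I*pi/7)  exp(6*I*pi/7)   exp(4*I*pi/7)   exp(2*I*pi/7) 

Spot check: chi_2(3) = zeta_7^(2*3) = zeta_7^6 = exp(-2*I*pi/7).

Argument: Z/7Z is abelian, so all 7 irreducible complex representations are 1-dimensional. They are given by chi_k(m) = zeta_7^(k*m) for k = 0,...,6. Row orthogonality: sum_m chi_k(m) conj(chi_l(m)) = 7 * [k = l].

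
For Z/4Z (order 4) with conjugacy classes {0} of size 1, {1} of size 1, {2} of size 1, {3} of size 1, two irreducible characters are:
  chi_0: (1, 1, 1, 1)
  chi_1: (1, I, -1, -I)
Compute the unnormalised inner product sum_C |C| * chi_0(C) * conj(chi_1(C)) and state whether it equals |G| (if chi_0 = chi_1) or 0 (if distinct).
Sum = 0; so <chi_0, chi_1> = 0 (distinct irreducibles are orthogonal).

Explanation: Compute term by term over conjugacy classes (|C| * chi_0(C) * conj(chi_1(C))):
  1*(1)*conj(1) + 1*(1)*conj(I) + 1*(1)*conj(-1) + 1*(1)*conj(-I)
  = (1) + (-I) + (-1) + (I)
  = 0.
(Exp terms are combined using exp(i*s)*conj(exp(i*t)) = exp(i*(s-t)), and sums of them are collapsed using the identity that for every m > 1 the m distinct m-th roots of unity sum to 0, e.g. 1 + exp(2*I*pi/3) + exp(-2*I*pi/3) = 0.)
Dividing by |G| = 4 gives 0/4 = 0, matching the row-orthogonality relation <chi_0, chi_1> = [chi_0 = chi_1].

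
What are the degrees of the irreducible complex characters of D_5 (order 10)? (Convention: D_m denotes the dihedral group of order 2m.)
Dimensions: 1, 1, 2, 2

Why: There are 4 irreducibles (= number of conjugacy classes). Their dimensions d_i satisfy sum d_i^2 = |G| = 10: 1 + 1 + 4 + 4 = 10.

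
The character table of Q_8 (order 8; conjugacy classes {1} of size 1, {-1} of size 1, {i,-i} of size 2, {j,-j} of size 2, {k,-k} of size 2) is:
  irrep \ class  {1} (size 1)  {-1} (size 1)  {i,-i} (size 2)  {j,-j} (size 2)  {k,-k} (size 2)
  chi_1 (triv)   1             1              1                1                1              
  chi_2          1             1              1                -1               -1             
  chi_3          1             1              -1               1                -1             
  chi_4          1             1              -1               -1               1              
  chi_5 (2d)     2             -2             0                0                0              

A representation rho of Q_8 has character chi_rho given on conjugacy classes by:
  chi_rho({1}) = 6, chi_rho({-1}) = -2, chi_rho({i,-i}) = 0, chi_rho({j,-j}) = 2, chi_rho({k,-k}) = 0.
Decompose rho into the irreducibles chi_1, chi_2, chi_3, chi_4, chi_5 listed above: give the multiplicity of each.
Multiplicities: chi_1: 1, chi_2: 0, chi_3: 1, chi_4: 0, chi_5: 2.

Solution. Use <chi_rho, chi> = (1/|G|) sum_C |C| * chi_rho(C) * conj(chi(C)) with |G| = 8 for each irreducible chi in the table:
  <chi_rho, chi_1> = (1/8)[1*(6)*conj(1) + 1*(-2)*conj(1) + 2*(0)*conj(1) + 2*(2)*conj(1) + 2*(0)*conj(1)]
      = (1/8)[(6) + (-2) + (0) + (4) + (0)] = 8/8 = 1
  <chi_rho, chi_2> = (1/8)[1*(6)*conj(1) + 1*(-2)*conj(1) + 2*(0)*conj(1) + 2*(2)*conj(-1) + 2*(0)*conj(-1)]
      = (1/8)[(6) + (-2) + (0) + (-4) + (0)] = 0/8 = 0
  <chi_rho, chi_3> = (1/8)[1*(6)*conj(1) + 1*(-2)*conj(1) + 2*(0)*conj(-1) + 2*(2)*conj(1) + 2*(0)*conj(-1)]
      = (1/8)[(6) + (-2) + (0) + (4) + (0)] = 8/8 = 1
  <chi_rho, chi_4> = (1/8)[1*(6)*conj(1) + 1*(-2)*conj(1) + 2*(0)*conj(-1) + 2*(2)*conj(-1) + 2*(0)*conj(1)]
      = (1/8)[(6) + (-2) + (0) + (-4) + (0)] = 0/8 = 0
  <chi_rho, chi_5> = (1/8)[1*(6)*conj(2) + 1*(-2)*conj(-2) + 2*(0)*conj(0) + 2*(2)*conj(0) + 2*(0)*conj(0)]
      = (1/8)[(12) + (4) + (0) + (0) + (0)] = 16/8 = 2
Dimension check: dim(rho) = sum (mult * dim) = 1*1 + 0*1 + 1*1 + 0*1 + 2*2 = 6 = chi_rho(e) = 6.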